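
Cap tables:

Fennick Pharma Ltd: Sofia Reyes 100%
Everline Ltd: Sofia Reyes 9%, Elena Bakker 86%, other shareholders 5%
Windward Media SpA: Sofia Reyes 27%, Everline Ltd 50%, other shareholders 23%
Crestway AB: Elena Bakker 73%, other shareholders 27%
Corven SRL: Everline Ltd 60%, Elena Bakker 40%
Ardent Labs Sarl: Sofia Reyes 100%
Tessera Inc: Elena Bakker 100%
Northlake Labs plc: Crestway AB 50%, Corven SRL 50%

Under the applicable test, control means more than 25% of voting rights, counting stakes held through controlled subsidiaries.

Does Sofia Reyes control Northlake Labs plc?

Sofia holds 100% of Fennick, so Sofia controls Fennick.
Sofia holds 27% of Windward, so Sofia controls Windward.
Sofia holds 100% of Ardent, so Sofia controls Ardent.
Neither Sofia nor any entity Sofia controls holds any voting interest in Northlake.
So Sofia does not control Northlake.

No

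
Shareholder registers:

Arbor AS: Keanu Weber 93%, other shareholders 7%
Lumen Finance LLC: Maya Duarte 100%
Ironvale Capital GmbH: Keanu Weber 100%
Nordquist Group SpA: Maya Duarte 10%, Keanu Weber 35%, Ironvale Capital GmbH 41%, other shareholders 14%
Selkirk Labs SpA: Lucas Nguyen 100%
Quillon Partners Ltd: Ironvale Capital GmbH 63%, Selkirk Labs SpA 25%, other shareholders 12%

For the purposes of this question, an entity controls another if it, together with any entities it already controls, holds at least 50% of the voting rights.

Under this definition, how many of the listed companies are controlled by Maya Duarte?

1

Maya holds 100% of Lumen, so Maya controls Lumen.
No other company's threshold is met.
Maya controls 1 company.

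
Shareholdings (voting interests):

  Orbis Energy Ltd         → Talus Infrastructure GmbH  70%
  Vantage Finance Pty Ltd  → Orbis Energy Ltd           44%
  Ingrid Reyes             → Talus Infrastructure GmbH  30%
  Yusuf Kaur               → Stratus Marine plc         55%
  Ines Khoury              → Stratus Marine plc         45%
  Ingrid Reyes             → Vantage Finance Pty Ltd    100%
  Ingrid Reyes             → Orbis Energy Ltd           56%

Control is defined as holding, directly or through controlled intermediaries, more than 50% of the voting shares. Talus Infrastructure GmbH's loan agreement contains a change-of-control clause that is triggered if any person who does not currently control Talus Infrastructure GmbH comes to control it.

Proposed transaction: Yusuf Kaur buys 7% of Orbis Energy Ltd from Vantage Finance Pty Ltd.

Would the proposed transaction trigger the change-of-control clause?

The purchase adds only to Yusuf's holdings (Vantage's stake shrinks), so Yusuf is the only person who could newly come to control Talus.
Yusuf holds 55% of Stratus, so Yusuf controls Stratus.
Neither Yusuf nor any entity Yusuf controls holds any voting interest in Talus.
So before the transaction, Yusuf does not control Talus.
After the purchase, Yusuf holds 7% of Orbis directly, and Vantage's stake falls to 37%.
Yusuf's side now holds 7% of Orbis, not > 50%, so Yusuf still does not control Orbis.
After the transaction, neither Yusuf nor any entity Yusuf controls holds a voting interest in Talus, so Yusuf still does not control it.
No new person acquires control, so the clause is not triggered.

No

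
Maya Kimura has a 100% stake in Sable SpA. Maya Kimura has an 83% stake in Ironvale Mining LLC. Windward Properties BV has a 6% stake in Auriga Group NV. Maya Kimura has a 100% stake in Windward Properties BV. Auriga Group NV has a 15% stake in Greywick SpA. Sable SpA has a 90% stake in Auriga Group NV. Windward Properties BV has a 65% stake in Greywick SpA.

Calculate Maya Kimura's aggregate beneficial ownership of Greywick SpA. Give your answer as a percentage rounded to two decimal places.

79.40%

Maya reaches Greywick along 3 paths.
Via Windward: 100% × 65% = 65%.
Via Sable → Auriga: 100% × 90% × 15% = 13.5%.
Via Windward → Auriga: 100% × 6% × 15% = 0.9%.
Total: 65% + 13.5% + 0.9% = 79.4%.
Rounded: 79.40%.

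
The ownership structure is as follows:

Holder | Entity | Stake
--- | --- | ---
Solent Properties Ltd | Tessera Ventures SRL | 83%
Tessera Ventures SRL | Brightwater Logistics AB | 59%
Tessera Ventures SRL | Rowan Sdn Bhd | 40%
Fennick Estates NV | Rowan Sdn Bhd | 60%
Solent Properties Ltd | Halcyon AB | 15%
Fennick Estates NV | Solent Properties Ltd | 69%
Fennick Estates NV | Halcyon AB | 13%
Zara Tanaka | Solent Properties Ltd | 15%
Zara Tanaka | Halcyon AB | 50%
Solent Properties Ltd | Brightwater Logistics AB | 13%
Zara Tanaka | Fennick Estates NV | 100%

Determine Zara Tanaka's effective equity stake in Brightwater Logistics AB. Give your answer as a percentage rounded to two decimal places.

52.05%

Zara reaches Brightwater along 4 paths.
Via Solent → Tessera: 15% × 83% × 59% = 7.3455%.
Via Fennick → Solent → Tessera: 100% × 69% × 83% × 59% = 33.7893%.
Via Solent: 15% × 13% = 1.95%.
Via Fennick → Solent: 100% × 69% × 13% = 8.97%.
Total: 7.3455% + 33.7893% + 1.95% + 8.97% = 52.0548%.
Rounded: 52.05%.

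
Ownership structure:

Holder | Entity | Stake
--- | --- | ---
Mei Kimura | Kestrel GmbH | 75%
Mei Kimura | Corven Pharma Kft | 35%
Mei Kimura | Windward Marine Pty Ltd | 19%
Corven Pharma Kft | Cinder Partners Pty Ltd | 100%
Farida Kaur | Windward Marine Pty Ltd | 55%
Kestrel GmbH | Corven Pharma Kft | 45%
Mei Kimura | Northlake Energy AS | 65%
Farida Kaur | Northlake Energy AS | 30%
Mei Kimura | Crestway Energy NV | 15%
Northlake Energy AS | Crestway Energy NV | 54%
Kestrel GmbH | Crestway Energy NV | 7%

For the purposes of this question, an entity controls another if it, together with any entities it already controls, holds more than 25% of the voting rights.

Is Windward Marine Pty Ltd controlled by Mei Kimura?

No

Mei holds 75% of Kestrel, so Mei controls Kestrel.
Mei holds 65% of Northlake, so Mei controls Northlake.
Kestrel and Mei together hold 45% + 35% = 80% of Corven, so Mei controls Corven.
Northlake and Mei and Kestrel together hold 54% + 15% + 7% = 76% of Crestway, so Mei controls Crestway.
Corven holds 100% of Cinder, so Mei controls Cinder.
In Windward, Mei's side holds only 19%, not > 25%.
So Mei does not control Windward.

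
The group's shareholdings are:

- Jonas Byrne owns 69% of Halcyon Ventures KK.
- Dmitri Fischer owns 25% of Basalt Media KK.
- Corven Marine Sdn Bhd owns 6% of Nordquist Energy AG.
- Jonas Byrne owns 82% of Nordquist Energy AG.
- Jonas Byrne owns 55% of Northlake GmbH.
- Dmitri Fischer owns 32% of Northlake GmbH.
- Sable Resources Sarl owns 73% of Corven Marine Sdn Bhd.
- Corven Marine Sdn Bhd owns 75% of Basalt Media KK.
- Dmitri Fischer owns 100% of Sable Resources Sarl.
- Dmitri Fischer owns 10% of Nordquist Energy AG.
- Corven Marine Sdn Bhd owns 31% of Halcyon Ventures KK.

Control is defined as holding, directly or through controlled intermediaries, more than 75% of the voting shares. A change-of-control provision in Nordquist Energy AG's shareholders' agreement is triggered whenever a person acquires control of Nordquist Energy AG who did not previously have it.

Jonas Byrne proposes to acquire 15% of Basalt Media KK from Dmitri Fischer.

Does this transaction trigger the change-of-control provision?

No

The purchase adds only to Jonas's holdings (Dmitri's stake shrinks), so Jonas is the only person who could newly come to control Nordquist.
Jonas holds 82% of Nordquist, so Jonas controls Nordquist.
So Jonas already controls Nordquist before the transaction.
After the purchase, Jonas holds 15% of Basalt directly, and Dmitri's stake falls to 10%.
Jonas controlled Nordquist already, so this is not a new person acquiring control; every other person's position is unchanged or reduced.
No new person acquires control, so the clause is not triggered.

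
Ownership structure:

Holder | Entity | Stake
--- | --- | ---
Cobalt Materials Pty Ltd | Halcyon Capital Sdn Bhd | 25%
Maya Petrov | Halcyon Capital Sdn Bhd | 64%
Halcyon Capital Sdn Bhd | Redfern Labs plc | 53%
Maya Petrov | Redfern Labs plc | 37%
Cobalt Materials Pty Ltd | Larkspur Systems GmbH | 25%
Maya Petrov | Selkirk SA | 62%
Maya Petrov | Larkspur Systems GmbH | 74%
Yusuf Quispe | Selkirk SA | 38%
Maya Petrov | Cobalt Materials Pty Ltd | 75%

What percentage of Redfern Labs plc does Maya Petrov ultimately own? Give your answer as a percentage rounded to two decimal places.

Maya reaches Redfern along 3 paths.
Direct stake: 37% = 37%.
Via Halcyon: 64% × 53% = 33.92%.
Via Cobalt → Halcyon: 75% × 25% × 53% = 9.9375%.
Total: 37% + 33.92% + 9.9375% = 80.8575%.
Rounded: 80.86%.

80.86%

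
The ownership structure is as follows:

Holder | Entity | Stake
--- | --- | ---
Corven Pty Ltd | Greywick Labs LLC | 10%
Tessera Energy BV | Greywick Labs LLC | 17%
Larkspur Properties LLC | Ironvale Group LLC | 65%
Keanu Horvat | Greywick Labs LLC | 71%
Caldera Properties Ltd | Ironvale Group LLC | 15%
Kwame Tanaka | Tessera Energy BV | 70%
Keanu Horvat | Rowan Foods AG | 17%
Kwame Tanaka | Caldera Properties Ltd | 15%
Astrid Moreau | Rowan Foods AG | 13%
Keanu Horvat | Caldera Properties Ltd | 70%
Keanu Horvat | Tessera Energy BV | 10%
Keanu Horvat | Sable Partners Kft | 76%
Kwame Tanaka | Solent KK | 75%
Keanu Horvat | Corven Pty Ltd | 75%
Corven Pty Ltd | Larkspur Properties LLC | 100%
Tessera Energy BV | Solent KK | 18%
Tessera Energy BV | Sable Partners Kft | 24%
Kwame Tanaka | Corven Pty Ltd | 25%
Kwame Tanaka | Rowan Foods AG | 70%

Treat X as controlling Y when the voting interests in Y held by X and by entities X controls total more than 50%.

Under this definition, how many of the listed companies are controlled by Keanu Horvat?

6

Keanu holds 70% of Caldera, so Keanu controls Caldera.
Keanu holds 75% of Corven, so Keanu controls Corven.
Keanu holds 76% of Sable, so Keanu controls Sable.
Corven holds 100% of Larkspur, so Keanu controls Larkspur.
Corven and Keanu together hold 10% + 71% = 81% of Greywick, so Keanu controls Greywick.
Caldera and Larkspur together hold 15% + 65% = 80% of Ironvale, so Keanu controls Ironvale.
No other company's threshold is met.
Keanu controls 6 companies.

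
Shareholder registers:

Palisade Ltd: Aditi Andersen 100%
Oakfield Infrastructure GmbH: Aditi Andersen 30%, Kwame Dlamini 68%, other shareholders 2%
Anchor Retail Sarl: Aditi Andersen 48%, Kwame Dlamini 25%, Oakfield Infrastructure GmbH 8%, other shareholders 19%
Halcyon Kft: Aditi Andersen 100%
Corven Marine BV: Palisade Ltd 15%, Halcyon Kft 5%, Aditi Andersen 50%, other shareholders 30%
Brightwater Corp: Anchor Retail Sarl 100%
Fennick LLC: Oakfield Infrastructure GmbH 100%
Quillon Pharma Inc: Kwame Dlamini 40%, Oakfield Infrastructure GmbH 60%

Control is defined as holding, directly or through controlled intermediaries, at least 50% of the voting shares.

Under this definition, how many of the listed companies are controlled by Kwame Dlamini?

3

Kwame holds 68% of Oakfield, so Kwame controls Oakfield.
Oakfield holds 100% of Fennick, so Kwame controls Fennick.
Kwame and Oakfield together hold 40% + 60% = 100% of Quillon, so Kwame controls Quillon.
No other company's threshold is met.
Kwame controls 3 companies.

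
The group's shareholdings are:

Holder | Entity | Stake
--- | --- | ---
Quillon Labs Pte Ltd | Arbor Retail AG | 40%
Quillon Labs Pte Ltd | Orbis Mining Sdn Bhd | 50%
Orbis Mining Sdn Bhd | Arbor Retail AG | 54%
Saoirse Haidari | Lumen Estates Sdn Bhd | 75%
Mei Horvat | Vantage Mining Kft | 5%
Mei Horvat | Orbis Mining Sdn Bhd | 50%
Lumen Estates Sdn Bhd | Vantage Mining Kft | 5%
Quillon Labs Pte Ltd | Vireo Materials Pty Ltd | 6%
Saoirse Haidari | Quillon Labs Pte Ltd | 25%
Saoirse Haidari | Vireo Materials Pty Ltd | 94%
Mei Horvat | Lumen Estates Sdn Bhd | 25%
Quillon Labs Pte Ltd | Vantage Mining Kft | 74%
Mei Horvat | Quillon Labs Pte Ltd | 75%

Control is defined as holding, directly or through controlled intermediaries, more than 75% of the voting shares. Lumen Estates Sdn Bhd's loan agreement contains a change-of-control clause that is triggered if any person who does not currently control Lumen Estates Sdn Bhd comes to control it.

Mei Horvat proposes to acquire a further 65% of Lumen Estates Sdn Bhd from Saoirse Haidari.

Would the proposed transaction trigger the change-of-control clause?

Yes

The purchase adds only to Mei's holdings (Saoirse's stake shrinks), so Mei is the only person who could newly come to control Lumen.
Mei's largest direct stake is 75% in Quillon, which does not meet the threshold, so Mei controls no company.
In Lumen, Mei's side holds only 25%, not > 75%.
So before the transaction, Mei does not control Lumen.
After the purchase, Mei's direct stake in Lumen rises to 25% + 65% = 90%, and Saoirse's stake falls to 10%.
Mei holds 90% of Lumen, so Mei controls Lumen.
Mei did not control Lumen before and does after, so the clause is triggered.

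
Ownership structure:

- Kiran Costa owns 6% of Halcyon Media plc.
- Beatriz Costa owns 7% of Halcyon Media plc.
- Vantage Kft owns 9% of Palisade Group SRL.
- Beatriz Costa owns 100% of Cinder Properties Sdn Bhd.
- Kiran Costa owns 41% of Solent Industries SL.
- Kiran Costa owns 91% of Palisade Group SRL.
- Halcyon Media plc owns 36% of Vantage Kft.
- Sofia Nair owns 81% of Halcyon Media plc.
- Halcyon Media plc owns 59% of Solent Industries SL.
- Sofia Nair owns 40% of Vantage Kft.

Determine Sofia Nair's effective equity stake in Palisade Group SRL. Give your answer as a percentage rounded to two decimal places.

6.22%

Sofia reaches Palisade along 2 paths.
Via Halcyon → Vantage: 81% × 36% × 9% = 2.6244%.
Via Vantage: 40% × 9% = 3.6%.
Total: 2.6244% + 3.6% = 6.2244%.
Rounded: 6.22%.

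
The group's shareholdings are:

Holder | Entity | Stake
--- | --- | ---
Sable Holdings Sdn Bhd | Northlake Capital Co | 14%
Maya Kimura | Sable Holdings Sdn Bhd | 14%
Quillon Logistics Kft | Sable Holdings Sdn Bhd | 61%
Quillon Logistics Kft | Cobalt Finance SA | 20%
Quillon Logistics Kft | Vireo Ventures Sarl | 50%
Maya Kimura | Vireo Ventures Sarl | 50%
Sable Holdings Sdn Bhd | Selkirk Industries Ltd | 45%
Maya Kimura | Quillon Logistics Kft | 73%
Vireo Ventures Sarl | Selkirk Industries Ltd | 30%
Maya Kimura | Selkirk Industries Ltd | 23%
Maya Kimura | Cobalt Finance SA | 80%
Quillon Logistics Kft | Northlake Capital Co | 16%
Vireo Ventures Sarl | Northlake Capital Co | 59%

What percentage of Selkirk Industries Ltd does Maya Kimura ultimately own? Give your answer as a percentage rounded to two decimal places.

Maya reaches Selkirk along 5 paths.
Via Quillon → Sable: 73% × 61% × 45% = 20.0385%.
Via Sable: 14% × 45% = 6.3%.
Via Vireo: 50% × 30% = 15%.
Via Quillon → Vireo: 73% × 50% × 30% = 10.95%.
Direct stake: 23% = 23%.
Total: 20.0385% + 6.3% + 15% + 10.95% + 23% = 75.2885%.
Rounded: 75.29%.

75.29%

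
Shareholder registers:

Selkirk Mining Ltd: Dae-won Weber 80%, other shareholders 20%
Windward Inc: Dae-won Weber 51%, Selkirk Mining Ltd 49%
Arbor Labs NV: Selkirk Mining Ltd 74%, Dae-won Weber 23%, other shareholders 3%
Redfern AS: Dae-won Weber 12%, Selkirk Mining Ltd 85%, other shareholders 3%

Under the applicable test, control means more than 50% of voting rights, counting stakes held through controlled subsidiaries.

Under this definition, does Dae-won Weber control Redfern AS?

Dae-won holds 80% of Selkirk, so Dae-won controls Selkirk.
Dae-won and Selkirk together hold 12% + 85% = 97% of Redfern, so Dae-won controls Redfern.

Yes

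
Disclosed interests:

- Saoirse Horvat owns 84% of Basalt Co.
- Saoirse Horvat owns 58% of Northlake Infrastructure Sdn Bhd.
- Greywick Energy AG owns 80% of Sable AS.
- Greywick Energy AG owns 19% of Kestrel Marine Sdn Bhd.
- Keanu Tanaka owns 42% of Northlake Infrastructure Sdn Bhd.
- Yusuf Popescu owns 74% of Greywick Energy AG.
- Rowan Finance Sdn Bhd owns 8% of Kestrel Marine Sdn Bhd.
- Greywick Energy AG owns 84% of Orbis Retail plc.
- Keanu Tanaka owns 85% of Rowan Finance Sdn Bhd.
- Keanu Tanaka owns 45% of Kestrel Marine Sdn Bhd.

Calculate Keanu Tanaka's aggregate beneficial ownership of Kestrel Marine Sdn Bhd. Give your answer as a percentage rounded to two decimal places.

51.80%

Keanu reaches Kestrel along 2 paths.
Direct stake: 45% = 45%.
Via Rowan: 85% × 8% = 6.8%.
Total: 45% + 6.8% = 51.8%.
Rounded: 51.80%.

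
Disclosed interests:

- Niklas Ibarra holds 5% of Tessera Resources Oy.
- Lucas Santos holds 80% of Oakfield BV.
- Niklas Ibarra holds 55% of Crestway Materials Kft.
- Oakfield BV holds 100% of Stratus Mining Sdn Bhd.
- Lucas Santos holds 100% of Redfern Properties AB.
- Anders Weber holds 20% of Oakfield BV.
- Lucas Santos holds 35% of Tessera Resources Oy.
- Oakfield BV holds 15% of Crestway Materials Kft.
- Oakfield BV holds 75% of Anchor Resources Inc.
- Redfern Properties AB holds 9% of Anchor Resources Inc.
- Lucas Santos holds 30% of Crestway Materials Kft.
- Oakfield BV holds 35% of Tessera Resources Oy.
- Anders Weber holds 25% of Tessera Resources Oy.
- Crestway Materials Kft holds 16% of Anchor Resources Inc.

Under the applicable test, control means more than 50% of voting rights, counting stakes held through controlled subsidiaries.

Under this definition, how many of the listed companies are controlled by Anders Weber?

0

Anders's largest direct stake is 25% in Tessera, which does not meet the threshold.
Anders controls 0 companies.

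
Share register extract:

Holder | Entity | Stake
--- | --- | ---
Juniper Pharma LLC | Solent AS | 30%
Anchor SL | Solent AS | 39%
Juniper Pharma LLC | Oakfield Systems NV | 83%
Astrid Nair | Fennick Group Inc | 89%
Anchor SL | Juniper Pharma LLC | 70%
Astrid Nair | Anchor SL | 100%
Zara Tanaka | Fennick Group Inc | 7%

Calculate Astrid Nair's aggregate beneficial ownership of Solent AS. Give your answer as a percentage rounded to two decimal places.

60.00%

Astrid reaches Solent along 2 paths.
Via Anchor → Juniper: 100% × 70% × 30% = 21%.
Via Anchor: 100% × 39% = 39%.
Total: 21% + 39% = 60%.
Rounded: 60.00%.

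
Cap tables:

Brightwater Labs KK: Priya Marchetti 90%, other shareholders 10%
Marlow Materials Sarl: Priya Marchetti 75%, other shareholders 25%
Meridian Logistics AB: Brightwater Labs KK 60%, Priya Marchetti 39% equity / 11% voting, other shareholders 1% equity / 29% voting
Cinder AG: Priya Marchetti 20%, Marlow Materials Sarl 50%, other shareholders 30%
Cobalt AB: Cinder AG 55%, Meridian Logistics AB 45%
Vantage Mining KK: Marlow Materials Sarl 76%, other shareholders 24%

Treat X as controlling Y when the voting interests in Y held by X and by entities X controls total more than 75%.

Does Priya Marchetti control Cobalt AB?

No

Priya holds 90% of Brightwater, so Priya controls Brightwater.
Neither Priya nor any entity Priya controls holds any voting interest in Cobalt.
So Priya does not control Cobalt.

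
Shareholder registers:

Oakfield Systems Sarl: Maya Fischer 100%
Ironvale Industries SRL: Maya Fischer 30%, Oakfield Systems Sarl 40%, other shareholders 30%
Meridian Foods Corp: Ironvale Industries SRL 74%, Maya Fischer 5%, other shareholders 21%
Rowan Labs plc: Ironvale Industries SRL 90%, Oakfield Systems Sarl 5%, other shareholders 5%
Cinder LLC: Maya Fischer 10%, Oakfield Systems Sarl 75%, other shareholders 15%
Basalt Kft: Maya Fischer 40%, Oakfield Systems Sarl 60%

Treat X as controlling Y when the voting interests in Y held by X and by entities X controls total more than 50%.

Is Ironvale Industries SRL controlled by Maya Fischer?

Maya holds 100% of Oakfield, so Maya controls Oakfield.
Maya and Oakfield together hold 30% + 40% = 70% of Ironvale, so Maya controls Ironvale.

Yes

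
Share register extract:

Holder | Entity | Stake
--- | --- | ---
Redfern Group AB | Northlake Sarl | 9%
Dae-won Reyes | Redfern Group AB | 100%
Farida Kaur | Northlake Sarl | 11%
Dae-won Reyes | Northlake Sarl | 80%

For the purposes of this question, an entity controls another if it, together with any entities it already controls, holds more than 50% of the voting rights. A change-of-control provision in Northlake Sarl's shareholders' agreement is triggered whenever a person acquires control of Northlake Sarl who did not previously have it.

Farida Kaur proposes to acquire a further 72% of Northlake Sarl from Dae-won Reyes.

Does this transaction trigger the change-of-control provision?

The purchase adds only to Farida's holdings (Dae-won's stake shrinks), so Farida is the only person who could newly come to control Northlake.
Farida's largest direct stake is 11% in Northlake, which does not meet the threshold, so Farida controls no company.
In Northlake, Farida's side holds only 11%, not > 50%.
So before the transaction, Farida does not control Northlake.
After the purchase, Farida's direct stake in Northlake rises to 11% + 72% = 83%, and Dae-won's stake falls to 8%.
Farida holds 83% of Northlake, so Farida controls Northlake.
Farida did not control Northlake before and does after, so the clause is triggered.

Yes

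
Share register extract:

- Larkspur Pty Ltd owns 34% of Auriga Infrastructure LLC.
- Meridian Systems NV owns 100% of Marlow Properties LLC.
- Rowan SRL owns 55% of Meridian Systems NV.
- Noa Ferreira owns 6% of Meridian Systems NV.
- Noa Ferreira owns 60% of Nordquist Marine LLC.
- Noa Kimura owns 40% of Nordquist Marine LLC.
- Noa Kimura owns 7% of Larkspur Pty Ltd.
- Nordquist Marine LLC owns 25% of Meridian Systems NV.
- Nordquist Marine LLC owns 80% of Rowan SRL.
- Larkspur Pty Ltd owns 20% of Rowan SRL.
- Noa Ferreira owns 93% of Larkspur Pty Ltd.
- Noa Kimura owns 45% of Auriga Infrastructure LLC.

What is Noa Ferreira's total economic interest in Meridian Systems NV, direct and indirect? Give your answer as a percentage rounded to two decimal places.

Noa Ferreira reaches Meridian along 4 paths.
Via Nordquist: 60% × 25% = 15%.
Direct stake: 6% = 6%.
Via Larkspur → Rowan: 93% × 20% × 55% = 10.23%.
Via Nordquist → Rowan: 60% × 80% × 55% = 26.4%.
Total: 15% + 6% + 10.23% + 26.4% = 57.63%.

57.63%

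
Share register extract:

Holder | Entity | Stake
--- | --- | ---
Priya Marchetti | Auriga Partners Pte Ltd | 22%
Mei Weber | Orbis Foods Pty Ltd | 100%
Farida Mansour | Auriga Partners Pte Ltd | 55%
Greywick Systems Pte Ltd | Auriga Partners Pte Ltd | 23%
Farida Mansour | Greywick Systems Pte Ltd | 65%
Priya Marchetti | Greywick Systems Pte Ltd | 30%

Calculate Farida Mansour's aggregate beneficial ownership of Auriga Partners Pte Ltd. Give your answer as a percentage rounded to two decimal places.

Farida reaches Auriga along 2 paths.
Via Greywick: 65% × 23% = 14.95%.
Direct stake: 55% = 55%.
Total: 14.95% + 55% = 69.95%.

69.95%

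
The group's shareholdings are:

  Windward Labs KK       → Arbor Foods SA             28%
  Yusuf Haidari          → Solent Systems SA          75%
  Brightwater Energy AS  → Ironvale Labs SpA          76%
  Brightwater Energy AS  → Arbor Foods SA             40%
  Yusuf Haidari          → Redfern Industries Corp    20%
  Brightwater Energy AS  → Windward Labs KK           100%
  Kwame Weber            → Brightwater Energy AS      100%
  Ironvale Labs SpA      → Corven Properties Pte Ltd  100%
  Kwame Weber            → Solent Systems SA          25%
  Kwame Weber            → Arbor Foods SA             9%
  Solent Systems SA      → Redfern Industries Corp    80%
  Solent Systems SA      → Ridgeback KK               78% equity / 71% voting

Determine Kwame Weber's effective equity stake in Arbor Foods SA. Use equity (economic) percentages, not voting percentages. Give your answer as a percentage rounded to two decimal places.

Kwame reaches Arbor along 3 paths.
Direct stake: 9% = 9%.
Via Brightwater → Windward: 100% × 100% × 28% = 28%.
Via Brightwater: 100% × 40% = 40%.
Total: 9% + 28% + 40% = 77%.
Rounded: 77.00%.

77.00%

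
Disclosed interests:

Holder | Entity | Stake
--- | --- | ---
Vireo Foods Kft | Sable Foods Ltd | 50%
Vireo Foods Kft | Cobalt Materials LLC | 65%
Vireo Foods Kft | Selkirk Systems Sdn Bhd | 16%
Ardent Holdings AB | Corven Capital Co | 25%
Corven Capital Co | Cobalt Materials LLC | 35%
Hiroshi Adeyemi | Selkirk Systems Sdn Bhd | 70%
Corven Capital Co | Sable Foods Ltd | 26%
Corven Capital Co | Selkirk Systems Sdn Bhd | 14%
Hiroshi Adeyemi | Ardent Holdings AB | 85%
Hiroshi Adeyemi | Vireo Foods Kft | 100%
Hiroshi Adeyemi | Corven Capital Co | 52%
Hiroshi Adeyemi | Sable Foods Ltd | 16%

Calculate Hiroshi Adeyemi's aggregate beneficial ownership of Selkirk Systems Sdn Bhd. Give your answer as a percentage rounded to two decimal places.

Hiroshi reaches Selkirk along 4 paths.
Via Vireo: 100% × 16% = 16%.
Direct stake: 70% = 70%.
Via Ardent → Corven: 85% × 25% × 14% = 2.975%.
Via Corven: 52% × 14% = 7.28%.
Total: 16% + 70% + 2.975% + 7.28% = 96.255%.
Rounded: 96.26%.

96.26%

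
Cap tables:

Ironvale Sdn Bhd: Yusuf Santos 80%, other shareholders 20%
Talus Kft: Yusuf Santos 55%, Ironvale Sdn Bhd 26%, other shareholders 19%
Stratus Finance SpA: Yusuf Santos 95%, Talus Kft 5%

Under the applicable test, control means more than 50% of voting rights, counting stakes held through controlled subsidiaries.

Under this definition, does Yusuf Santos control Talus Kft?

Yusuf holds 80% of Ironvale, so Yusuf controls Ironvale.
Yusuf and Ironvale together hold 55% + 26% = 81% of Talus, so Yusuf controls Talus.

Yes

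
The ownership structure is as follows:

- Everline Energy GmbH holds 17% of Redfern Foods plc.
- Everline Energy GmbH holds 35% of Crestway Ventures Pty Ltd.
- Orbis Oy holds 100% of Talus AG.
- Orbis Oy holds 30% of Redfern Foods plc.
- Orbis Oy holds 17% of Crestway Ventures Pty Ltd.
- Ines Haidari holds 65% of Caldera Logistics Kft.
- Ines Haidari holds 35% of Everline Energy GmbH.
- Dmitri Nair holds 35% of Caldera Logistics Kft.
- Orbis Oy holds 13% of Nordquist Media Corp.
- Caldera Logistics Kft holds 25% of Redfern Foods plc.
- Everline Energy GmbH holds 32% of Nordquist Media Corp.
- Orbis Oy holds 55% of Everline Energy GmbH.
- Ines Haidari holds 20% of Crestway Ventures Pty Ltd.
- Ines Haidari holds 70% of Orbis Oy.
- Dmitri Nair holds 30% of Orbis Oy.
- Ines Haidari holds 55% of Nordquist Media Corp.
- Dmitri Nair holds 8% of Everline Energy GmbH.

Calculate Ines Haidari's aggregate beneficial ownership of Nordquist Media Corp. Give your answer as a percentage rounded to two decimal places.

Ines reaches Nordquist along 4 paths.
Direct stake: 55% = 55%.
Via Orbis → Everline: 70% × 55% × 32% = 12.32%.
Via Everline: 35% × 32% = 11.2%.
Via Orbis: 70% × 13% = 9.1%.
Total: 55% + 12.32% + 11.2% + 9.1% = 87.62%.

87.62%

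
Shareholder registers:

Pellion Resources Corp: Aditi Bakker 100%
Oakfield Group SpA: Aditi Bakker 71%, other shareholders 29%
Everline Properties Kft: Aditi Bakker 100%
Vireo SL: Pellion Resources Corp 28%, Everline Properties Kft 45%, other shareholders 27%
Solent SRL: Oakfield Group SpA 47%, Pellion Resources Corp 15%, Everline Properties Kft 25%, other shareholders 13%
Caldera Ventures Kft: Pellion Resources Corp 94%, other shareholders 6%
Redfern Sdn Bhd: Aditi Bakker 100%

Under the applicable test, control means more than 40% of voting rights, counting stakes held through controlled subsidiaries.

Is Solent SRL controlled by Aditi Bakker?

Aditi holds 100% of Everline, so Aditi controls Everline.
Aditi holds 71% of Oakfield, so Aditi controls Oakfield.
Aditi holds 100% of Pellion, so Aditi controls Pellion.
Oakfield and Pellion and Everline together hold 47% + 15% + 25% = 87% of Solent, so Aditi controls Solent.

Yes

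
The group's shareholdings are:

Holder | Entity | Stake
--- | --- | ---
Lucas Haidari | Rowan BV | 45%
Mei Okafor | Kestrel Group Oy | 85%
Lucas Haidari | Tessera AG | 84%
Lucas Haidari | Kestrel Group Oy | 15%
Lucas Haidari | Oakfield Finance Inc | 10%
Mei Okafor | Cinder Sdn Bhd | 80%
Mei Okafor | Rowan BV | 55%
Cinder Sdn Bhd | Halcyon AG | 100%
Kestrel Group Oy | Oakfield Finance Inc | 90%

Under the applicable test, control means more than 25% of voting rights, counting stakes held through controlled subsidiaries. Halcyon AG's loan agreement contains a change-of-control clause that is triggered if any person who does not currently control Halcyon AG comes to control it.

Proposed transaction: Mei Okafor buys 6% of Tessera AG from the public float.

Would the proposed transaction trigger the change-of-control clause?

The purchase changes only Mei's holdings, so Mei is the only person who could newly come to control Halcyon.
Mei holds 80% of Cinder, so Mei controls Cinder.
Cinder holds 100% of Halcyon, so Mei controls Halcyon.
So Mei already controls Halcyon before the transaction.
After the purchase, Mei holds 6% of Tessera directly.
Mei controlled Halcyon already, so this is not a new person acquiring control; every other person's position is unchanged or reduced.
No new person acquires control, so the clause is not triggered.

No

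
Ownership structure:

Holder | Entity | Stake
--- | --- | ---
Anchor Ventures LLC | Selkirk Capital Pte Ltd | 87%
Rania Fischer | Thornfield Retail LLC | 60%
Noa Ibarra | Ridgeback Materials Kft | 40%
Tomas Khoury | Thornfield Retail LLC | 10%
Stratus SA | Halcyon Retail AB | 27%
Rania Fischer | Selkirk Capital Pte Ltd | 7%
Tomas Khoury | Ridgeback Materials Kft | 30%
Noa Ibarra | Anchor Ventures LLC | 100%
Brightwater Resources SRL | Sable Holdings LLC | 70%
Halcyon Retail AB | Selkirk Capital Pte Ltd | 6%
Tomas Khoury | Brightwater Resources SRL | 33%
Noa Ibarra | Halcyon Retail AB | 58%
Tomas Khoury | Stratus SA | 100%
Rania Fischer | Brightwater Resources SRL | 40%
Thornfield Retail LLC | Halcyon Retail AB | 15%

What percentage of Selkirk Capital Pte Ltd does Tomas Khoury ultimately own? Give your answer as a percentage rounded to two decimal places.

Tomas reaches Selkirk along 2 paths.
Via Stratus → Halcyon: 100% × 27% × 6% = 1.62%.
Via Thornfield → Halcyon: 10% × 15% × 6% = 0.09%.
Total: 1.62% + 0.09% = 1.71%.

1.71%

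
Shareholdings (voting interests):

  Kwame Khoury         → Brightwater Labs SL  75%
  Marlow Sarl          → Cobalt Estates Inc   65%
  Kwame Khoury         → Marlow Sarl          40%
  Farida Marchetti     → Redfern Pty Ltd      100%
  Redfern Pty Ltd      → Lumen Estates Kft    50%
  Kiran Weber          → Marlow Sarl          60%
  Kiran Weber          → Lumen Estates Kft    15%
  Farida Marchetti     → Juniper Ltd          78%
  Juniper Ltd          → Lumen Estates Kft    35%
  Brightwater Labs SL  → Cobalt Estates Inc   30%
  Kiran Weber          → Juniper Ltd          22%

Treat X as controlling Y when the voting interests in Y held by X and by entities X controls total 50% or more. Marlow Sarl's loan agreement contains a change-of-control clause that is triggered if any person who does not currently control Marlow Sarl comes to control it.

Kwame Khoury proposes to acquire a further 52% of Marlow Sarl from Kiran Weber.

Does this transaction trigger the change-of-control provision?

Yes

The purchase adds only to Kwame's holdings (Kiran's stake shrinks), so Kwame is the only person who could newly come to control Marlow.
Kwame holds 75% of Brightwater, so Kwame controls Brightwater.
In Marlow, Kwame's side holds only 40%, not ≥ 50%.
So before the transaction, Kwame does not control Marlow.
After the purchase, Kwame's direct stake in Marlow rises to 40% + 52% = 92%, and Kiran's stake falls to 8%.
Kwame holds 92% of Marlow, so Kwame controls Marlow.
Kwame did not control Marlow before and does after, so the clause is triggered.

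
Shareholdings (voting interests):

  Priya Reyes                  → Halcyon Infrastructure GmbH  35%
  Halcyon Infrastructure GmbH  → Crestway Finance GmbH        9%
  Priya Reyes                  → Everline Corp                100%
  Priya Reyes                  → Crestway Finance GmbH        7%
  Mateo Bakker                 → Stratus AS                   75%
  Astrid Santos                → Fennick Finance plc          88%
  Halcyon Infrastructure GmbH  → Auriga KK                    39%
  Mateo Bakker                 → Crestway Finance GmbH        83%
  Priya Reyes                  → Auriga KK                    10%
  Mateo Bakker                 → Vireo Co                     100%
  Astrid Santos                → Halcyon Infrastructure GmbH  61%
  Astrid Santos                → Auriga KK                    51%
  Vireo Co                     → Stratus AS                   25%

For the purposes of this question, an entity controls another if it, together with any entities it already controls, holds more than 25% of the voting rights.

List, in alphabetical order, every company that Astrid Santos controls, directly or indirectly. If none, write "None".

Auriga KK, Fennick Finance plc, Halcyon Infrastructure GmbH

Astrid holds 61% of Halcyon, so Astrid controls Halcyon.
Astrid holds 88% of Fennick, so Astrid controls Fennick.
Halcyon and Astrid together hold 39% + 51% = 90% of Auriga, so Astrid controls Auriga.
No other company's threshold is met.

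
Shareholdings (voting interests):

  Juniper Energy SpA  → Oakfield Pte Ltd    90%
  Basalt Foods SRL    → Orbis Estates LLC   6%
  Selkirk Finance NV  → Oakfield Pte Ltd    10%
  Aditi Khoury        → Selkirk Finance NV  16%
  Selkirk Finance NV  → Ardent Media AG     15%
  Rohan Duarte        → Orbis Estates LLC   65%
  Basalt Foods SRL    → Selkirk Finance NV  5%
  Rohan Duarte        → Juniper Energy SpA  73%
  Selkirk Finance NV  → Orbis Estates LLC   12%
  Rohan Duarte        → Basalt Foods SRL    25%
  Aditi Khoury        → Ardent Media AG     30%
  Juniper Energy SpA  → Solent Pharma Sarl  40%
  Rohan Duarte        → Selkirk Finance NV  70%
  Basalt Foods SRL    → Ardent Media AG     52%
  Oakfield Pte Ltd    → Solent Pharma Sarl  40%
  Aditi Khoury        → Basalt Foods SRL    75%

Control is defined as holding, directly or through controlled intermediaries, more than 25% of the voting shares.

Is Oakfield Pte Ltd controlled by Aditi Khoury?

No

Aditi holds 75% of Basalt, so Aditi controls Basalt.
Aditi and Basalt together hold 30% + 52% = 82% of Ardent, so Aditi controls Ardent.
Neither Aditi nor any entity Aditi controls holds any voting interest in Oakfield.
So Aditi does not control Oakfield.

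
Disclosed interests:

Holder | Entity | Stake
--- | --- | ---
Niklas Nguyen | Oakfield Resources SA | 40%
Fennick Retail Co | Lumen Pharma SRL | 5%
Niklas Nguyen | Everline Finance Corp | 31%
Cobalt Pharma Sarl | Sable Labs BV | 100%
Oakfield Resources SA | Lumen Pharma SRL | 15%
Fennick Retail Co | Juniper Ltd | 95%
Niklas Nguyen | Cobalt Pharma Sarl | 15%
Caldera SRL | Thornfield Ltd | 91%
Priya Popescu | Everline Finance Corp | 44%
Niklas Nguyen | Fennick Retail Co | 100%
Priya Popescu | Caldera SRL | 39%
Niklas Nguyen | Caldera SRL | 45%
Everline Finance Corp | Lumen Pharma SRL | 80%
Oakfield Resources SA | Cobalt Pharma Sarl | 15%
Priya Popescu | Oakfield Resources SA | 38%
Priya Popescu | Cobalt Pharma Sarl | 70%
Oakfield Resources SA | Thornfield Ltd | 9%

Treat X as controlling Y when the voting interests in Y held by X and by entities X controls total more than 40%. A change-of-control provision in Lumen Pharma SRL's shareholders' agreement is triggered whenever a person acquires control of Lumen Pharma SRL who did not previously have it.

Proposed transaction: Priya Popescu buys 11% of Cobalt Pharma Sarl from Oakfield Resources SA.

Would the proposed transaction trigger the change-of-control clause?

No

The purchase adds only to Priya's holdings (Oakfield's stake shrinks), so Priya is the only person who could newly come to control Lumen.
Priya holds 44% of Everline, so Priya controls Everline.
Everline holds 80% of Lumen, so Priya controls Lumen.
So Priya already controls Lumen before the transaction.
After the purchase, Priya's direct stake in Cobalt rises to 70% + 11% = 81%, and Oakfield's stake falls to 4%.
Priya controlled Lumen already, so this is not a new person acquiring control; every other person's position is unchanged or reduced.
No new person acquires control, so the clause is not triggered.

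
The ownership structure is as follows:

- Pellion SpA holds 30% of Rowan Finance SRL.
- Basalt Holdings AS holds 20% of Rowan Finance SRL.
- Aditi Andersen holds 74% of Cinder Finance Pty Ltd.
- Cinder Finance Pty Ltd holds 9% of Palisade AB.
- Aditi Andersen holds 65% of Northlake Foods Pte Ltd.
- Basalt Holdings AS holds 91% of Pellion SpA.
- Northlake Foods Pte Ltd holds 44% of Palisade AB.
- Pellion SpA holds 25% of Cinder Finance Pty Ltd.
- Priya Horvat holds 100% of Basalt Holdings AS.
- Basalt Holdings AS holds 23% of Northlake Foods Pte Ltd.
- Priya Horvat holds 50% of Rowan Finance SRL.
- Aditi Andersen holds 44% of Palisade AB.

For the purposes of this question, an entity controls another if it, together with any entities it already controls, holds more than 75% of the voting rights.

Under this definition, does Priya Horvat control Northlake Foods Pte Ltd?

Priya holds 100% of Basalt, so Priya controls Basalt.
Basalt holds 91% of Pellion, so Priya controls Pellion.
Basalt and Priya and Pellion together hold 20% + 50% + 30% = 100% of Rowan, so Priya controls Rowan.
In Northlake, Priya's side holds only 23%, not > 75%.
So Priya does not control Northlake.

No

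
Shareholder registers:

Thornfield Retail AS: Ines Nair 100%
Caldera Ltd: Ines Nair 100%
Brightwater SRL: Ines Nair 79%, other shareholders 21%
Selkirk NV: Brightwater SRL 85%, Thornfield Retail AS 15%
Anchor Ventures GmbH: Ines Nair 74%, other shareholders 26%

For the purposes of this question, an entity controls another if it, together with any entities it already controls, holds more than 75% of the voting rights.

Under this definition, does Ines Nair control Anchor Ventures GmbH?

No

Ines holds 100% of Thornfield, so Ines controls Thornfield.
Ines holds 100% of Caldera, so Ines controls Caldera.
Ines holds 79% of Brightwater, so Ines controls Brightwater.
Brightwater and Thornfield together hold 85% + 15% = 100% of Selkirk, so Ines controls Selkirk.
In Anchor, Ines's side holds only 74%, not > 75%.
So Ines does not control Anchor.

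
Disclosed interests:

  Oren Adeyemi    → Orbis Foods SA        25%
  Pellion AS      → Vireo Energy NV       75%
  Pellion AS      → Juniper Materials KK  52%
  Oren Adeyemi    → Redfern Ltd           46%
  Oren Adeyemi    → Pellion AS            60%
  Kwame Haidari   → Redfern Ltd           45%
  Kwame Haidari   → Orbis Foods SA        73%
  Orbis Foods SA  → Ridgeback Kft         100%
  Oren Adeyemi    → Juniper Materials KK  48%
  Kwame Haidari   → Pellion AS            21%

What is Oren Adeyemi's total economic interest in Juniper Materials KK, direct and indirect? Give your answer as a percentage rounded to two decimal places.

Oren reaches Juniper along 2 paths.
Direct stake: 48% = 48%.
Via Pellion: 60% × 52% = 31.2%.
Total: 48% + 31.2% = 79.2%.
Rounded: 79.20%.

79.20%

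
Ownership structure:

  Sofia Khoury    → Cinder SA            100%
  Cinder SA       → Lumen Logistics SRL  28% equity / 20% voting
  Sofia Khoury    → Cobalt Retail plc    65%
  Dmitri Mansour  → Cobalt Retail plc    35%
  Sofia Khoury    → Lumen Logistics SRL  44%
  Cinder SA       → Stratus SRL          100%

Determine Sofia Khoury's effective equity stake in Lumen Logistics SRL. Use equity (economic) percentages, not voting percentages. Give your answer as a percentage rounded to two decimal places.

Sofia reaches Lumen along 2 paths.
Via Cinder: 100% × 28% = 28%.
Direct stake: 44% = 44%.
Total: 28% + 44% = 72%.
Rounded: 72.00%.

72.00%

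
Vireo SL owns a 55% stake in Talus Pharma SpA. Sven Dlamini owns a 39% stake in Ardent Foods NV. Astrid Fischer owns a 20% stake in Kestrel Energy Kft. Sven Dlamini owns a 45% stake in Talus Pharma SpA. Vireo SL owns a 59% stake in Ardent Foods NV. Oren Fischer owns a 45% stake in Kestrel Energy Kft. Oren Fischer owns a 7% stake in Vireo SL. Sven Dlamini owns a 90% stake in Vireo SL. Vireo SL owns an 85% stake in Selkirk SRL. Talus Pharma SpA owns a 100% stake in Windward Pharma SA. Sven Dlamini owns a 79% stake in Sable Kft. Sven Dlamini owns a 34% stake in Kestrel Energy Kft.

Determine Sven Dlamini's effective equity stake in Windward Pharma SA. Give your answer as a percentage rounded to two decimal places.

Sven reaches Windward along 2 paths.
Via Vireo → Talus: 90% × 55% × 100% = 49.5%.
Via Talus: 45% × 100% = 45%.
Total: 49.5% + 45% = 94.5%.
Rounded: 94.50%.

94.50%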